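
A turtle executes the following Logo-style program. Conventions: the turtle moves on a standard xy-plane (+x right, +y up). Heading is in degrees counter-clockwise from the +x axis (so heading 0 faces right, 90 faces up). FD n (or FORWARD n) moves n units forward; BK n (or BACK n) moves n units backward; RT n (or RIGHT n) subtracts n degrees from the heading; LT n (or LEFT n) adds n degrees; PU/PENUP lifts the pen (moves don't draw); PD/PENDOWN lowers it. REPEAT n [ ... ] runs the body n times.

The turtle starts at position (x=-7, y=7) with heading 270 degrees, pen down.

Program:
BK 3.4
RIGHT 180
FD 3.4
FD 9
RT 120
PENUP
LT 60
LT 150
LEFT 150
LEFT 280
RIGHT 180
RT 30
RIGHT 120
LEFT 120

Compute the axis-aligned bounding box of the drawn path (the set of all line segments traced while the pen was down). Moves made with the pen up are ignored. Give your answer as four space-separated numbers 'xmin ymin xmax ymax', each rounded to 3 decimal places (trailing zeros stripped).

Answer: -7 7 -7 22.8

Derivation:
Executing turtle program step by step:
Start: pos=(-7,7), heading=270, pen down
BK 3.4: (-7,7) -> (-7,10.4) [heading=270, draw]
RT 180: heading 270 -> 90
FD 3.4: (-7,10.4) -> (-7,13.8) [heading=90, draw]
FD 9: (-7,13.8) -> (-7,22.8) [heading=90, draw]
RT 120: heading 90 -> 330
PU: pen up
LT 60: heading 330 -> 30
LT 150: heading 30 -> 180
LT 150: heading 180 -> 330
LT 280: heading 330 -> 250
RT 180: heading 250 -> 70
RT 30: heading 70 -> 40
RT 120: heading 40 -> 280
LT 120: heading 280 -> 40
Final: pos=(-7,22.8), heading=40, 3 segment(s) drawn

Segment endpoints: x in {-7, -7, -7}, y in {7, 10.4, 13.8, 22.8}
xmin=-7, ymin=7, xmax=-7, ymax=22.8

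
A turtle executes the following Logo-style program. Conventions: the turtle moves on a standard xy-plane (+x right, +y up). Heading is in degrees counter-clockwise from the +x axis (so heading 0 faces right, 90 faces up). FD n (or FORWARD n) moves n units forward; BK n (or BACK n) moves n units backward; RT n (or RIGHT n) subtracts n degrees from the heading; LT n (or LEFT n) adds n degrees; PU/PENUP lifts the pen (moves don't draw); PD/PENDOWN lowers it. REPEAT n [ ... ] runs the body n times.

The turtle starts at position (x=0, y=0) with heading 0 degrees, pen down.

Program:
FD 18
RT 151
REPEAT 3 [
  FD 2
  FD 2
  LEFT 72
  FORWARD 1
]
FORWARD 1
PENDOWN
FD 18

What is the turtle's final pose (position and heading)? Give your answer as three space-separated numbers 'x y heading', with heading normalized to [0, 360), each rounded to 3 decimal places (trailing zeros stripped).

Answer: 28.871 10.669 65

Derivation:
Executing turtle program step by step:
Start: pos=(0,0), heading=0, pen down
FD 18: (0,0) -> (18,0) [heading=0, draw]
RT 151: heading 0 -> 209
REPEAT 3 [
  -- iteration 1/3 --
  FD 2: (18,0) -> (16.251,-0.97) [heading=209, draw]
  FD 2: (16.251,-0.97) -> (14.502,-1.939) [heading=209, draw]
  LT 72: heading 209 -> 281
  FD 1: (14.502,-1.939) -> (14.692,-2.921) [heading=281, draw]
  -- iteration 2/3 --
  FD 2: (14.692,-2.921) -> (15.074,-4.884) [heading=281, draw]
  FD 2: (15.074,-4.884) -> (15.456,-6.847) [heading=281, draw]
  LT 72: heading 281 -> 353
  FD 1: (15.456,-6.847) -> (16.448,-6.969) [heading=353, draw]
  -- iteration 3/3 --
  FD 2: (16.448,-6.969) -> (18.433,-7.213) [heading=353, draw]
  FD 2: (18.433,-7.213) -> (20.418,-7.457) [heading=353, draw]
  LT 72: heading 353 -> 65
  FD 1: (20.418,-7.457) -> (20.841,-6.55) [heading=65, draw]
]
FD 1: (20.841,-6.55) -> (21.264,-5.644) [heading=65, draw]
PD: pen down
FD 18: (21.264,-5.644) -> (28.871,10.669) [heading=65, draw]
Final: pos=(28.871,10.669), heading=65, 12 segment(s) drawn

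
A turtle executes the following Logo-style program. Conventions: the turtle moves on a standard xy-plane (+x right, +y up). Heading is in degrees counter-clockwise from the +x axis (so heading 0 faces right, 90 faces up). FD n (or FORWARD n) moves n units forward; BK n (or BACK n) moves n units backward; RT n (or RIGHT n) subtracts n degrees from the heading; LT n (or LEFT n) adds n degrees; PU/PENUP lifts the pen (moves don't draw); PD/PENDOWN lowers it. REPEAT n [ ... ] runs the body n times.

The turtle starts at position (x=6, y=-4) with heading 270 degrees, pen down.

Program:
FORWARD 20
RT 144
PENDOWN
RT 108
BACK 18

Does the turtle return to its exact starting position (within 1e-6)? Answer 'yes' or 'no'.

Executing turtle program step by step:
Start: pos=(6,-4), heading=270, pen down
FD 20: (6,-4) -> (6,-24) [heading=270, draw]
RT 144: heading 270 -> 126
PD: pen down
RT 108: heading 126 -> 18
BK 18: (6,-24) -> (-11.119,-29.562) [heading=18, draw]
Final: pos=(-11.119,-29.562), heading=18, 2 segment(s) drawn

Start position: (6, -4)
Final position: (-11.119, -29.562)
Distance = 30.765; >= 1e-6 -> NOT closed

Answer: no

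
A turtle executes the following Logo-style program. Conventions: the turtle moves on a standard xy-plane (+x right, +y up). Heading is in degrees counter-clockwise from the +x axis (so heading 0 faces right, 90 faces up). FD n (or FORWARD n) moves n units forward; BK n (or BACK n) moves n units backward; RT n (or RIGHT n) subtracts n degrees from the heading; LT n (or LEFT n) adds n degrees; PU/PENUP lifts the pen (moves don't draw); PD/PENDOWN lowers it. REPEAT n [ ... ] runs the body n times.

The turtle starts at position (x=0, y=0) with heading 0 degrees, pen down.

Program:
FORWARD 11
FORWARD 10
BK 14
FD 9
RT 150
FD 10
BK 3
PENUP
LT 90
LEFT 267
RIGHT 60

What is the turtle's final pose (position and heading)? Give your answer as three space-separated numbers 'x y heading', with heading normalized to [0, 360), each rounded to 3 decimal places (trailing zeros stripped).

Answer: 9.938 -3.5 147

Derivation:
Executing turtle program step by step:
Start: pos=(0,0), heading=0, pen down
FD 11: (0,0) -> (11,0) [heading=0, draw]
FD 10: (11,0) -> (21,0) [heading=0, draw]
BK 14: (21,0) -> (7,0) [heading=0, draw]
FD 9: (7,0) -> (16,0) [heading=0, draw]
RT 150: heading 0 -> 210
FD 10: (16,0) -> (7.34,-5) [heading=210, draw]
BK 3: (7.34,-5) -> (9.938,-3.5) [heading=210, draw]
PU: pen up
LT 90: heading 210 -> 300
LT 267: heading 300 -> 207
RT 60: heading 207 -> 147
Final: pos=(9.938,-3.5), heading=147, 6 segment(s) drawn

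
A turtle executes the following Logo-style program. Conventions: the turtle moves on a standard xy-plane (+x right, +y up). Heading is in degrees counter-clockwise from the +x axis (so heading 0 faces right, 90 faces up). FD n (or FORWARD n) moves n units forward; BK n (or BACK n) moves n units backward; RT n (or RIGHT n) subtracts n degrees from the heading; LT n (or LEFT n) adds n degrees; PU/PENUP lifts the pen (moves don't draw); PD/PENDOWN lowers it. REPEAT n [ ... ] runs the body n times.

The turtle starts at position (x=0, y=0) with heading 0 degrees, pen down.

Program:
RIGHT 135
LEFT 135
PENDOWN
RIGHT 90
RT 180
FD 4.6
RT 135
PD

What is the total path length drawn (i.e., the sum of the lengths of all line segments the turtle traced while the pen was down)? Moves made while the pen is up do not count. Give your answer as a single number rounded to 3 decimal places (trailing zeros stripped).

Answer: 4.6

Derivation:
Executing turtle program step by step:
Start: pos=(0,0), heading=0, pen down
RT 135: heading 0 -> 225
LT 135: heading 225 -> 0
PD: pen down
RT 90: heading 0 -> 270
RT 180: heading 270 -> 90
FD 4.6: (0,0) -> (0,4.6) [heading=90, draw]
RT 135: heading 90 -> 315
PD: pen down
Final: pos=(0,4.6), heading=315, 1 segment(s) drawn

Segment lengths:
  seg 1: (0,0) -> (0,4.6), length = 4.6
Total = 4.6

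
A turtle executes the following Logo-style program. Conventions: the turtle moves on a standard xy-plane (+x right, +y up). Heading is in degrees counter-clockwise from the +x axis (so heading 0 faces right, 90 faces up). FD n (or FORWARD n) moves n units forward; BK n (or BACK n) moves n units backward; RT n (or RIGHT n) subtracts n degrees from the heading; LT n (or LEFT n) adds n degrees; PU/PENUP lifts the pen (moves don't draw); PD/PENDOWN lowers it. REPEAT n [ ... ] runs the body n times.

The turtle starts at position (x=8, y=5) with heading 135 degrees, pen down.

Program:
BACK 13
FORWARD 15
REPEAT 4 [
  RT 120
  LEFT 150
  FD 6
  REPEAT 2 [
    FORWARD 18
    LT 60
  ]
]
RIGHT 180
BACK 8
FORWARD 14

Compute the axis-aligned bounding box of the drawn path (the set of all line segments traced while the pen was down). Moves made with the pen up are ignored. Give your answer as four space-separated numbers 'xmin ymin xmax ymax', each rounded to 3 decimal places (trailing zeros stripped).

Answer: -29.324 -22.036 17.192 15.427

Derivation:
Executing turtle program step by step:
Start: pos=(8,5), heading=135, pen down
BK 13: (8,5) -> (17.192,-4.192) [heading=135, draw]
FD 15: (17.192,-4.192) -> (6.586,6.414) [heading=135, draw]
REPEAT 4 [
  -- iteration 1/4 --
  RT 120: heading 135 -> 15
  LT 150: heading 15 -> 165
  FD 6: (6.586,6.414) -> (0.79,7.967) [heading=165, draw]
  REPEAT 2 [
    -- iteration 1/2 --
    FD 18: (0.79,7.967) -> (-16.596,12.626) [heading=165, draw]
    LT 60: heading 165 -> 225
    -- iteration 2/2 --
    FD 18: (-16.596,12.626) -> (-29.324,-0.102) [heading=225, draw]
    LT 60: heading 225 -> 285
  ]
  -- iteration 2/4 --
  RT 120: heading 285 -> 165
  LT 150: heading 165 -> 315
  FD 6: (-29.324,-0.102) -> (-25.082,-4.345) [heading=315, draw]
  REPEAT 2 [
    -- iteration 1/2 --
    FD 18: (-25.082,-4.345) -> (-12.354,-17.073) [heading=315, draw]
    LT 60: heading 315 -> 15
    -- iteration 2/2 --
    FD 18: (-12.354,-17.073) -> (5.033,-12.414) [heading=15, draw]
    LT 60: heading 15 -> 75
  ]
  -- iteration 3/4 --
  RT 120: heading 75 -> 315
  LT 150: heading 315 -> 105
  FD 6: (5.033,-12.414) -> (3.48,-6.618) [heading=105, draw]
  REPEAT 2 [
    -- iteration 1/2 --
    FD 18: (3.48,-6.618) -> (-1.179,10.768) [heading=105, draw]
    LT 60: heading 105 -> 165
    -- iteration 2/2 --
    FD 18: (-1.179,10.768) -> (-18.565,15.427) [heading=165, draw]
    LT 60: heading 165 -> 225
  ]
  -- iteration 4/4 --
  RT 120: heading 225 -> 105
  LT 150: heading 105 -> 255
  FD 6: (-18.565,15.427) -> (-20.118,9.632) [heading=255, draw]
  REPEAT 2 [
    -- iteration 1/2 --
    FD 18: (-20.118,9.632) -> (-24.777,-7.755) [heading=255, draw]
    LT 60: heading 255 -> 315
    -- iteration 2/2 --
    FD 18: (-24.777,-7.755) -> (-12.049,-20.483) [heading=315, draw]
    LT 60: heading 315 -> 15
  ]
]
RT 180: heading 15 -> 195
BK 8: (-12.049,-20.483) -> (-4.322,-18.412) [heading=195, draw]
FD 14: (-4.322,-18.412) -> (-17.845,-22.036) [heading=195, draw]
Final: pos=(-17.845,-22.036), heading=195, 16 segment(s) drawn

Segment endpoints: x in {-29.324, -25.082, -24.777, -20.118, -18.565, -17.845, -16.596, -12.354, -12.049, -4.322, -1.179, 0.79, 3.48, 5.033, 6.586, 8, 17.192}, y in {-22.036, -20.483, -18.412, -17.073, -12.414, -7.755, -6.618, -4.345, -4.192, -0.102, 5, 6.414, 7.967, 9.632, 10.768, 12.626, 15.427}
xmin=-29.324, ymin=-22.036, xmax=17.192, ymax=15.427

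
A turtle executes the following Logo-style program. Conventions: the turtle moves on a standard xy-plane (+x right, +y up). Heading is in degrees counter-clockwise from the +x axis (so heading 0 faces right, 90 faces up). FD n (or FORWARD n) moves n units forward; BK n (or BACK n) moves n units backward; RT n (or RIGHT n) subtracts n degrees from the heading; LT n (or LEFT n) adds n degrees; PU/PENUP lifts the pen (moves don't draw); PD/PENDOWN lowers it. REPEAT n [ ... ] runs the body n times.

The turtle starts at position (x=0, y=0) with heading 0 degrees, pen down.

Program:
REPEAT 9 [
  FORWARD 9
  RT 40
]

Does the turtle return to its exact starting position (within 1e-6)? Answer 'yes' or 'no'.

Executing turtle program step by step:
Start: pos=(0,0), heading=0, pen down
REPEAT 9 [
  -- iteration 1/9 --
  FD 9: (0,0) -> (9,0) [heading=0, draw]
  RT 40: heading 0 -> 320
  -- iteration 2/9 --
  FD 9: (9,0) -> (15.894,-5.785) [heading=320, draw]
  RT 40: heading 320 -> 280
  -- iteration 3/9 --
  FD 9: (15.894,-5.785) -> (17.457,-14.648) [heading=280, draw]
  RT 40: heading 280 -> 240
  -- iteration 4/9 --
  FD 9: (17.457,-14.648) -> (12.957,-22.443) [heading=240, draw]
  RT 40: heading 240 -> 200
  -- iteration 5/9 --
  FD 9: (12.957,-22.443) -> (4.5,-25.521) [heading=200, draw]
  RT 40: heading 200 -> 160
  -- iteration 6/9 --
  FD 9: (4.5,-25.521) -> (-3.957,-22.443) [heading=160, draw]
  RT 40: heading 160 -> 120
  -- iteration 7/9 --
  FD 9: (-3.957,-22.443) -> (-8.457,-14.648) [heading=120, draw]
  RT 40: heading 120 -> 80
  -- iteration 8/9 --
  FD 9: (-8.457,-14.648) -> (-6.894,-5.785) [heading=80, draw]
  RT 40: heading 80 -> 40
  -- iteration 9/9 --
  FD 9: (-6.894,-5.785) -> (0,0) [heading=40, draw]
  RT 40: heading 40 -> 0
]
Final: pos=(0,0), heading=0, 9 segment(s) drawn

Start position: (0, 0)
Final position: (0, 0)
Distance = 0; < 1e-6 -> CLOSED

Answer: yes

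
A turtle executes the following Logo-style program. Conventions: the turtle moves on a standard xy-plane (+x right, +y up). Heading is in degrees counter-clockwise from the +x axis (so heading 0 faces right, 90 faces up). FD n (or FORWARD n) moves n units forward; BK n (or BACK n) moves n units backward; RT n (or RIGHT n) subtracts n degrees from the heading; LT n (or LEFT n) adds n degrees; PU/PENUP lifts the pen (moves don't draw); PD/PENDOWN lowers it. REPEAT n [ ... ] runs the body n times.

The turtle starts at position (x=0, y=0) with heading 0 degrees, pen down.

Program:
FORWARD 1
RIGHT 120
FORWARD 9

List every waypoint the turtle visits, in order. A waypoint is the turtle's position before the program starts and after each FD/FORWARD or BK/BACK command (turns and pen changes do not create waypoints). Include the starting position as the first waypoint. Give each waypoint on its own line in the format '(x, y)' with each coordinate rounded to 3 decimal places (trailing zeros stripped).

Answer: (0, 0)
(1, 0)
(-3.5, -7.794)

Derivation:
Executing turtle program step by step:
Start: pos=(0,0), heading=0, pen down
FD 1: (0,0) -> (1,0) [heading=0, draw]
RT 120: heading 0 -> 240
FD 9: (1,0) -> (-3.5,-7.794) [heading=240, draw]
Final: pos=(-3.5,-7.794), heading=240, 2 segment(s) drawn
Waypoints (3 total):
(0, 0)
(1, 0)
(-3.5, -7.794)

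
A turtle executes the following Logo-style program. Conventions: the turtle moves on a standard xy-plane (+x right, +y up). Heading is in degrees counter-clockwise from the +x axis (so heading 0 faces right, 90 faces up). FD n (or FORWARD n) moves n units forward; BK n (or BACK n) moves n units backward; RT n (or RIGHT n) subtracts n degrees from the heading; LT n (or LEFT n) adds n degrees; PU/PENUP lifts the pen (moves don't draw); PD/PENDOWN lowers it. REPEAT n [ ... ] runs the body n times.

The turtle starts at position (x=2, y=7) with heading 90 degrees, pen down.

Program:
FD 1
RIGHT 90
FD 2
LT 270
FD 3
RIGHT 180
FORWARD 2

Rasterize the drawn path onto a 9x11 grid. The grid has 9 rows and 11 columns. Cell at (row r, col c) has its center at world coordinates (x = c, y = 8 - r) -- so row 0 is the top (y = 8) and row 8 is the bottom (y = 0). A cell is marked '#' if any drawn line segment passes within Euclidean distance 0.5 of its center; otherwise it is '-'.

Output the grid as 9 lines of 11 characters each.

Segment 0: (2,7) -> (2,8)
Segment 1: (2,8) -> (4,8)
Segment 2: (4,8) -> (4,5)
Segment 3: (4,5) -> (4,7)

Answer: --###------
--#-#------
----#------
----#------
-----------
-----------
-----------
-----------
-----------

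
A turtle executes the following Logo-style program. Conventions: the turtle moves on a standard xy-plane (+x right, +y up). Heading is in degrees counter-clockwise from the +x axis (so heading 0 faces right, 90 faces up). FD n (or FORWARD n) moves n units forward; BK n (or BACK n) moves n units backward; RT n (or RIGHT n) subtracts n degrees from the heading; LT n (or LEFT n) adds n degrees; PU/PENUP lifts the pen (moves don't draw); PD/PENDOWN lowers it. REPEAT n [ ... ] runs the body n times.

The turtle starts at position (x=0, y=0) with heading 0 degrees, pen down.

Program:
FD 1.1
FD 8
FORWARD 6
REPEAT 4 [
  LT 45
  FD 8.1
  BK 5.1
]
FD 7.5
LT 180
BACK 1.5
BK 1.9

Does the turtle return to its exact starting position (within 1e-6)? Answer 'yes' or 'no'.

Answer: no

Derivation:
Executing turtle program step by step:
Start: pos=(0,0), heading=0, pen down
FD 1.1: (0,0) -> (1.1,0) [heading=0, draw]
FD 8: (1.1,0) -> (9.1,0) [heading=0, draw]
FD 6: (9.1,0) -> (15.1,0) [heading=0, draw]
REPEAT 4 [
  -- iteration 1/4 --
  LT 45: heading 0 -> 45
  FD 8.1: (15.1,0) -> (20.828,5.728) [heading=45, draw]
  BK 5.1: (20.828,5.728) -> (17.221,2.121) [heading=45, draw]
  -- iteration 2/4 --
  LT 45: heading 45 -> 90
  FD 8.1: (17.221,2.121) -> (17.221,10.221) [heading=90, draw]
  BK 5.1: (17.221,10.221) -> (17.221,5.121) [heading=90, draw]
  -- iteration 3/4 --
  LT 45: heading 90 -> 135
  FD 8.1: (17.221,5.121) -> (11.494,10.849) [heading=135, draw]
  BK 5.1: (11.494,10.849) -> (15.1,7.243) [heading=135, draw]
  -- iteration 4/4 --
  LT 45: heading 135 -> 180
  FD 8.1: (15.1,7.243) -> (7,7.243) [heading=180, draw]
  BK 5.1: (7,7.243) -> (12.1,7.243) [heading=180, draw]
]
FD 7.5: (12.1,7.243) -> (4.6,7.243) [heading=180, draw]
LT 180: heading 180 -> 0
BK 1.5: (4.6,7.243) -> (3.1,7.243) [heading=0, draw]
BK 1.9: (3.1,7.243) -> (1.2,7.243) [heading=0, draw]
Final: pos=(1.2,7.243), heading=0, 14 segment(s) drawn

Start position: (0, 0)
Final position: (1.2, 7.243)
Distance = 7.341; >= 1e-6 -> NOT closed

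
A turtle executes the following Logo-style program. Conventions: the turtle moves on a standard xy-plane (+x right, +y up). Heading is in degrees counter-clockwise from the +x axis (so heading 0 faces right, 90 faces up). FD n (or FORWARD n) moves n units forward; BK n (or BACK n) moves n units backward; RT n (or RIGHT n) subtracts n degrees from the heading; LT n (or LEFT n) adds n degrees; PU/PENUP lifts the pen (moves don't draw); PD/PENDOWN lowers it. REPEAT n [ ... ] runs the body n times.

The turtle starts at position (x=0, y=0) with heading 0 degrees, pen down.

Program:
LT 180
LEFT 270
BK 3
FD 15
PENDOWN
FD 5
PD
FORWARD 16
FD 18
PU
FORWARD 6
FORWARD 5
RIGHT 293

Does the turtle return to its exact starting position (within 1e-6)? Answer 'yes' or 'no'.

Answer: no

Derivation:
Executing turtle program step by step:
Start: pos=(0,0), heading=0, pen down
LT 180: heading 0 -> 180
LT 270: heading 180 -> 90
BK 3: (0,0) -> (0,-3) [heading=90, draw]
FD 15: (0,-3) -> (0,12) [heading=90, draw]
PD: pen down
FD 5: (0,12) -> (0,17) [heading=90, draw]
PD: pen down
FD 16: (0,17) -> (0,33) [heading=90, draw]
FD 18: (0,33) -> (0,51) [heading=90, draw]
PU: pen up
FD 6: (0,51) -> (0,57) [heading=90, move]
FD 5: (0,57) -> (0,62) [heading=90, move]
RT 293: heading 90 -> 157
Final: pos=(0,62), heading=157, 5 segment(s) drawn

Start position: (0, 0)
Final position: (0, 62)
Distance = 62; >= 1e-6 -> NOT closed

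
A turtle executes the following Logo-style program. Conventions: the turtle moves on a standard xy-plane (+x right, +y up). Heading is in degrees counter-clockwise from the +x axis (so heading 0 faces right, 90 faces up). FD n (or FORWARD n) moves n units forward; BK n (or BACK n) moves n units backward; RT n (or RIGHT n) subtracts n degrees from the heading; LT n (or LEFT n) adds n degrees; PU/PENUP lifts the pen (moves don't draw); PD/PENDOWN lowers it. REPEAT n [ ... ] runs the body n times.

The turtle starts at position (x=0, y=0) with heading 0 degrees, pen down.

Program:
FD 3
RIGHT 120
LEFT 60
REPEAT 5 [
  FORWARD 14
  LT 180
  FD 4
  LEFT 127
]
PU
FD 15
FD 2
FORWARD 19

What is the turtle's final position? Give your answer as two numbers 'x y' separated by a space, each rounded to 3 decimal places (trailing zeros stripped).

Executing turtle program step by step:
Start: pos=(0,0), heading=0, pen down
FD 3: (0,0) -> (3,0) [heading=0, draw]
RT 120: heading 0 -> 240
LT 60: heading 240 -> 300
REPEAT 5 [
  -- iteration 1/5 --
  FD 14: (3,0) -> (10,-12.124) [heading=300, draw]
  LT 180: heading 300 -> 120
  FD 4: (10,-12.124) -> (8,-8.66) [heading=120, draw]
  LT 127: heading 120 -> 247
  -- iteration 2/5 --
  FD 14: (8,-8.66) -> (2.53,-21.547) [heading=247, draw]
  LT 180: heading 247 -> 67
  FD 4: (2.53,-21.547) -> (4.093,-17.865) [heading=67, draw]
  LT 127: heading 67 -> 194
  -- iteration 3/5 --
  FD 14: (4.093,-17.865) -> (-9.491,-21.252) [heading=194, draw]
  LT 180: heading 194 -> 14
  FD 4: (-9.491,-21.252) -> (-5.61,-20.285) [heading=14, draw]
  LT 127: heading 14 -> 141
  -- iteration 4/5 --
  FD 14: (-5.61,-20.285) -> (-16.49,-11.474) [heading=141, draw]
  LT 180: heading 141 -> 321
  FD 4: (-16.49,-11.474) -> (-13.382,-13.991) [heading=321, draw]
  LT 127: heading 321 -> 88
  -- iteration 5/5 --
  FD 14: (-13.382,-13.991) -> (-12.893,0) [heading=88, draw]
  LT 180: heading 88 -> 268
  FD 4: (-12.893,0) -> (-13.033,-3.997) [heading=268, draw]
  LT 127: heading 268 -> 35
]
PU: pen up
FD 15: (-13.033,-3.997) -> (-0.745,4.606) [heading=35, move]
FD 2: (-0.745,4.606) -> (0.893,5.753) [heading=35, move]
FD 19: (0.893,5.753) -> (16.457,16.651) [heading=35, move]
Final: pos=(16.457,16.651), heading=35, 11 segment(s) drawn

Answer: 16.457 16.651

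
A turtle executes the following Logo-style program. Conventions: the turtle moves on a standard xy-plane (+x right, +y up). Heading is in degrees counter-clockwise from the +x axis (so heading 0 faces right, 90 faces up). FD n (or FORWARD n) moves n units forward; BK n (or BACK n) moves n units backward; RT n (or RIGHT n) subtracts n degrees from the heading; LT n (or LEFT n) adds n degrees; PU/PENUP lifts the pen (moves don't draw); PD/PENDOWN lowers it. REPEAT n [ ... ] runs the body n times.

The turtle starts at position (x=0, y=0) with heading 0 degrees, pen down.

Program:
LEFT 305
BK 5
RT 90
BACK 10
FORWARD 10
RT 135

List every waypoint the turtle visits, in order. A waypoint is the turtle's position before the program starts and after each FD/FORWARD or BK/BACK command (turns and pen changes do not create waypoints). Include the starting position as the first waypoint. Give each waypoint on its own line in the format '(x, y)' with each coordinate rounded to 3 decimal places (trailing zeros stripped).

Answer: (0, 0)
(-2.868, 4.096)
(5.324, 9.832)
(-2.868, 4.096)

Derivation:
Executing turtle program step by step:
Start: pos=(0,0), heading=0, pen down
LT 305: heading 0 -> 305
BK 5: (0,0) -> (-2.868,4.096) [heading=305, draw]
RT 90: heading 305 -> 215
BK 10: (-2.868,4.096) -> (5.324,9.832) [heading=215, draw]
FD 10: (5.324,9.832) -> (-2.868,4.096) [heading=215, draw]
RT 135: heading 215 -> 80
Final: pos=(-2.868,4.096), heading=80, 3 segment(s) drawn
Waypoints (4 total):
(0, 0)
(-2.868, 4.096)
(5.324, 9.832)
(-2.868, 4.096)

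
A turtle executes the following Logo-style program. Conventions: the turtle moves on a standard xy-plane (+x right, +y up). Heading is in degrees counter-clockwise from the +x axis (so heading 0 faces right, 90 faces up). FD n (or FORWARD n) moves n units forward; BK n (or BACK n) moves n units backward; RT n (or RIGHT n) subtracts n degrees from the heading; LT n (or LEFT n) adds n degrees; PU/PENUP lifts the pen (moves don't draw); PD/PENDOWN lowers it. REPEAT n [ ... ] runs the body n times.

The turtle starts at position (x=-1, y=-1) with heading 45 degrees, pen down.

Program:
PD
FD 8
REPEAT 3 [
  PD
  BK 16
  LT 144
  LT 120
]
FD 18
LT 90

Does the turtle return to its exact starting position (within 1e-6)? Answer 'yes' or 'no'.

Answer: no

Derivation:
Executing turtle program step by step:
Start: pos=(-1,-1), heading=45, pen down
PD: pen down
FD 8: (-1,-1) -> (4.657,4.657) [heading=45, draw]
REPEAT 3 [
  -- iteration 1/3 --
  PD: pen down
  BK 16: (4.657,4.657) -> (-6.657,-6.657) [heading=45, draw]
  LT 144: heading 45 -> 189
  LT 120: heading 189 -> 309
  -- iteration 2/3 --
  PD: pen down
  BK 16: (-6.657,-6.657) -> (-16.726,5.777) [heading=309, draw]
  LT 144: heading 309 -> 93
  LT 120: heading 93 -> 213
  -- iteration 3/3 --
  PD: pen down
  BK 16: (-16.726,5.777) -> (-3.307,14.492) [heading=213, draw]
  LT 144: heading 213 -> 357
  LT 120: heading 357 -> 117
]
FD 18: (-3.307,14.492) -> (-11.479,30.53) [heading=117, draw]
LT 90: heading 117 -> 207
Final: pos=(-11.479,30.53), heading=207, 5 segment(s) drawn

Start position: (-1, -1)
Final position: (-11.479, 30.53)
Distance = 33.226; >= 1e-6 -> NOT closed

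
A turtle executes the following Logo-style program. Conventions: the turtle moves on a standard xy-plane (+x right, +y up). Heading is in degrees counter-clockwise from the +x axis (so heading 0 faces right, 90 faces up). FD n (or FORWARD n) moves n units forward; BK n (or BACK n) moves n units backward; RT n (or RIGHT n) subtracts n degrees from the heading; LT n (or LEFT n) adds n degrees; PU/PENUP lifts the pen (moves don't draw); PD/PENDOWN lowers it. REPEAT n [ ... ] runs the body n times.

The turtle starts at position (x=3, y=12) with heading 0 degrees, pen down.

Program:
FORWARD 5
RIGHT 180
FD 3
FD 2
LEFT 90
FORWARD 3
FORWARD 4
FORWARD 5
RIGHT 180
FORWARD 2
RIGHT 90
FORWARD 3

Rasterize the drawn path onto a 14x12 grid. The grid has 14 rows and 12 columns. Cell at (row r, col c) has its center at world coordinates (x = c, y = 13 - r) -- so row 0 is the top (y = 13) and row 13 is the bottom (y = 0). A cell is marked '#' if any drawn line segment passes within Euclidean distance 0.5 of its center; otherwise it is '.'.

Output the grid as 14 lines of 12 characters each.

Segment 0: (3,12) -> (8,12)
Segment 1: (8,12) -> (5,12)
Segment 2: (5,12) -> (3,12)
Segment 3: (3,12) -> (3,9)
Segment 4: (3,9) -> (3,5)
Segment 5: (3,5) -> (3,0)
Segment 6: (3,0) -> (3,2)
Segment 7: (3,2) -> (6,2)

Answer: ............
...######...
...#........
...#........
...#........
...#........
...#........
...#........
...#........
...#........
...#........
...####.....
...#........
...#........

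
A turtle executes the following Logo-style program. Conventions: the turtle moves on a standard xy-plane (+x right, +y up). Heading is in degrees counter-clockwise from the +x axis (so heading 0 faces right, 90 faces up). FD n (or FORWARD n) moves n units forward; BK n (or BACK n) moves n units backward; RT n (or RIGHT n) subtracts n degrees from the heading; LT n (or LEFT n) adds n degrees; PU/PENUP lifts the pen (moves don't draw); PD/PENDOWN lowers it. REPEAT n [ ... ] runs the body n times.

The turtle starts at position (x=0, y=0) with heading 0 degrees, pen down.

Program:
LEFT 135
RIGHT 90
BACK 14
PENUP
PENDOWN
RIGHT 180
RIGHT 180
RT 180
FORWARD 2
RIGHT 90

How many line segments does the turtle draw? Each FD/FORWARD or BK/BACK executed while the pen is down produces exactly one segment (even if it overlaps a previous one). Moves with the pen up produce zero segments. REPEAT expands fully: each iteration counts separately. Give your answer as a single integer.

Answer: 2

Derivation:
Executing turtle program step by step:
Start: pos=(0,0), heading=0, pen down
LT 135: heading 0 -> 135
RT 90: heading 135 -> 45
BK 14: (0,0) -> (-9.899,-9.899) [heading=45, draw]
PU: pen up
PD: pen down
RT 180: heading 45 -> 225
RT 180: heading 225 -> 45
RT 180: heading 45 -> 225
FD 2: (-9.899,-9.899) -> (-11.314,-11.314) [heading=225, draw]
RT 90: heading 225 -> 135
Final: pos=(-11.314,-11.314), heading=135, 2 segment(s) drawn
Segments drawn: 2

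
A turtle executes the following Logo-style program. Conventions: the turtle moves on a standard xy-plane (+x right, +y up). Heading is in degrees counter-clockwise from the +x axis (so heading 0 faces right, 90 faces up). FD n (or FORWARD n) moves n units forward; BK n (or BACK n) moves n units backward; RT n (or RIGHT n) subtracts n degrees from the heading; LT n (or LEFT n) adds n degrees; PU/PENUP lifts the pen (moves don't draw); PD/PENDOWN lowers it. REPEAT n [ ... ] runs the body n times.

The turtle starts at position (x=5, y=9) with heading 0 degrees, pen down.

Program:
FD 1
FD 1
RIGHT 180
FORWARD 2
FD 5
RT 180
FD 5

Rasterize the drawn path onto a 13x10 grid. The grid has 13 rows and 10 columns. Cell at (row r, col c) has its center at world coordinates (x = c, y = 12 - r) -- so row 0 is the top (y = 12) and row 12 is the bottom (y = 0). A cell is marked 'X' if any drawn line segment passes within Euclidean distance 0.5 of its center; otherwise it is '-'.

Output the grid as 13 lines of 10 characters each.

Segment 0: (5,9) -> (6,9)
Segment 1: (6,9) -> (7,9)
Segment 2: (7,9) -> (5,9)
Segment 3: (5,9) -> (0,9)
Segment 4: (0,9) -> (5,9)

Answer: ----------
----------
----------
XXXXXXXX--
----------
----------
----------
----------
----------
----------
----------
----------
----------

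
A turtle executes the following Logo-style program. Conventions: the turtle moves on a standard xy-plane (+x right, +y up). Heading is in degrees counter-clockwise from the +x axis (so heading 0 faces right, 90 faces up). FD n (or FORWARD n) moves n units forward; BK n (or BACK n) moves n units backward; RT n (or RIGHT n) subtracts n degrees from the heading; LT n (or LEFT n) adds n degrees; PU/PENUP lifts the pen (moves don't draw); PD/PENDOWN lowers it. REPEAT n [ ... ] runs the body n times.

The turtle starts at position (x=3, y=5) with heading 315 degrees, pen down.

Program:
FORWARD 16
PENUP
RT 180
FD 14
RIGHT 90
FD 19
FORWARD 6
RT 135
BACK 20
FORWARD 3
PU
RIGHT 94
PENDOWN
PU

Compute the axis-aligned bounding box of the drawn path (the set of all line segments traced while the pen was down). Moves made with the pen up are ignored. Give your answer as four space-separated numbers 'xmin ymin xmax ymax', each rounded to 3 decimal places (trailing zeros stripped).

Answer: 3 -6.314 14.314 5

Derivation:
Executing turtle program step by step:
Start: pos=(3,5), heading=315, pen down
FD 16: (3,5) -> (14.314,-6.314) [heading=315, draw]
PU: pen up
RT 180: heading 315 -> 135
FD 14: (14.314,-6.314) -> (4.414,3.586) [heading=135, move]
RT 90: heading 135 -> 45
FD 19: (4.414,3.586) -> (17.849,17.021) [heading=45, move]
FD 6: (17.849,17.021) -> (22.092,21.263) [heading=45, move]
RT 135: heading 45 -> 270
BK 20: (22.092,21.263) -> (22.092,41.263) [heading=270, move]
FD 3: (22.092,41.263) -> (22.092,38.263) [heading=270, move]
PU: pen up
RT 94: heading 270 -> 176
PD: pen down
PU: pen up
Final: pos=(22.092,38.263), heading=176, 1 segment(s) drawn

Segment endpoints: x in {3, 14.314}, y in {-6.314, 5}
xmin=3, ymin=-6.314, xmax=14.314, ymax=5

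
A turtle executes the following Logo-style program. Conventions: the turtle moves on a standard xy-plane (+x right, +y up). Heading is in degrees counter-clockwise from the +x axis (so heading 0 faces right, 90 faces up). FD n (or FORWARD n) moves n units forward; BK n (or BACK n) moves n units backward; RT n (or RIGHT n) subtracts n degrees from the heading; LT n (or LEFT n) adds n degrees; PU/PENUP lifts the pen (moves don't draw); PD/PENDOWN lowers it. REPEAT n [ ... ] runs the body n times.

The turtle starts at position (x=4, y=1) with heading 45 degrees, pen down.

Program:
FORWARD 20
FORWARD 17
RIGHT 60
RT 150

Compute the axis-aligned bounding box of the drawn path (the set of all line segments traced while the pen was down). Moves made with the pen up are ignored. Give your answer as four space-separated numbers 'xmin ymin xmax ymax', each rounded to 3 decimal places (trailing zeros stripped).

Executing turtle program step by step:
Start: pos=(4,1), heading=45, pen down
FD 20: (4,1) -> (18.142,15.142) [heading=45, draw]
FD 17: (18.142,15.142) -> (30.163,27.163) [heading=45, draw]
RT 60: heading 45 -> 345
RT 150: heading 345 -> 195
Final: pos=(30.163,27.163), heading=195, 2 segment(s) drawn

Segment endpoints: x in {4, 18.142, 30.163}, y in {1, 15.142, 27.163}
xmin=4, ymin=1, xmax=30.163, ymax=27.163

Answer: 4 1 30.163 27.163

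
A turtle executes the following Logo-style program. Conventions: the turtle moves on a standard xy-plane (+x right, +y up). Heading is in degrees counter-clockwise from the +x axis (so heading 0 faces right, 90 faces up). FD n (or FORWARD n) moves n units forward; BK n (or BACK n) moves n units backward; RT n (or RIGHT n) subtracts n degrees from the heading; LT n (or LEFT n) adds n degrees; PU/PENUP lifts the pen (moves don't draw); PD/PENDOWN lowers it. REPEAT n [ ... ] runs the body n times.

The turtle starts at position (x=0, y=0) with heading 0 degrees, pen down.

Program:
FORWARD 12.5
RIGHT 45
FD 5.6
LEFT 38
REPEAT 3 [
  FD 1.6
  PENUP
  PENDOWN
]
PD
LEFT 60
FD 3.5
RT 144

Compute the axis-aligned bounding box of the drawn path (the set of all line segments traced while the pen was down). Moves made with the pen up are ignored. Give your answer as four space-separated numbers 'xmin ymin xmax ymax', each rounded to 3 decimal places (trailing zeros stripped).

Answer: 0 -4.545 23.33 0

Derivation:
Executing turtle program step by step:
Start: pos=(0,0), heading=0, pen down
FD 12.5: (0,0) -> (12.5,0) [heading=0, draw]
RT 45: heading 0 -> 315
FD 5.6: (12.5,0) -> (16.46,-3.96) [heading=315, draw]
LT 38: heading 315 -> 353
REPEAT 3 [
  -- iteration 1/3 --
  FD 1.6: (16.46,-3.96) -> (18.048,-4.155) [heading=353, draw]
  PU: pen up
  PD: pen down
  -- iteration 2/3 --
  FD 1.6: (18.048,-4.155) -> (19.636,-4.35) [heading=353, draw]
  PU: pen up
  PD: pen down
  -- iteration 3/3 --
  FD 1.6: (19.636,-4.35) -> (21.224,-4.545) [heading=353, draw]
  PU: pen up
  PD: pen down
]
PD: pen down
LT 60: heading 353 -> 53
FD 3.5: (21.224,-4.545) -> (23.33,-1.75) [heading=53, draw]
RT 144: heading 53 -> 269
Final: pos=(23.33,-1.75), heading=269, 6 segment(s) drawn

Segment endpoints: x in {0, 12.5, 16.46, 18.048, 19.636, 21.224, 23.33}, y in {-4.545, -4.35, -4.155, -3.96, -1.75, 0}
xmin=0, ymin=-4.545, xmax=23.33, ymax=0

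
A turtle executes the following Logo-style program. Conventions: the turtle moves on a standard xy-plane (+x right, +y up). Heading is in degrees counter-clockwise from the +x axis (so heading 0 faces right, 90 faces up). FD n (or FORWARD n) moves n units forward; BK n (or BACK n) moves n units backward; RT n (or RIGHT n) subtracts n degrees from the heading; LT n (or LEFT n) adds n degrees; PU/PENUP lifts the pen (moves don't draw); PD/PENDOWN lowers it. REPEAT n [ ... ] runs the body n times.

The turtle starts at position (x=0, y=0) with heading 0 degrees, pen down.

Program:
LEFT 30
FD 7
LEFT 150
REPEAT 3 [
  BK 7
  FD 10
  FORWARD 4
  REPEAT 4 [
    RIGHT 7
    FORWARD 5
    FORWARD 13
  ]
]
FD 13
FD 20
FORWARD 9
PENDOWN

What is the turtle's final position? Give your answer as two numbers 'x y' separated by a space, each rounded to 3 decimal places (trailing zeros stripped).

Executing turtle program step by step:
Start: pos=(0,0), heading=0, pen down
LT 30: heading 0 -> 30
FD 7: (0,0) -> (6.062,3.5) [heading=30, draw]
LT 150: heading 30 -> 180
REPEAT 3 [
  -- iteration 1/3 --
  BK 7: (6.062,3.5) -> (13.062,3.5) [heading=180, draw]
  FD 10: (13.062,3.5) -> (3.062,3.5) [heading=180, draw]
  FD 4: (3.062,3.5) -> (-0.938,3.5) [heading=180, draw]
  REPEAT 4 [
    -- iteration 1/4 --
    RT 7: heading 180 -> 173
    FD 5: (-0.938,3.5) -> (-5.901,4.109) [heading=173, draw]
    FD 13: (-5.901,4.109) -> (-18.804,5.694) [heading=173, draw]
    -- iteration 2/4 --
    RT 7: heading 173 -> 166
    FD 5: (-18.804,5.694) -> (-23.655,6.903) [heading=166, draw]
    FD 13: (-23.655,6.903) -> (-36.269,10.048) [heading=166, draw]
    -- iteration 3/4 --
    RT 7: heading 166 -> 159
    FD 5: (-36.269,10.048) -> (-40.937,11.84) [heading=159, draw]
    FD 13: (-40.937,11.84) -> (-53.073,16.499) [heading=159, draw]
    -- iteration 4/4 --
    RT 7: heading 159 -> 152
    FD 5: (-53.073,16.499) -> (-57.488,18.846) [heading=152, draw]
    FD 13: (-57.488,18.846) -> (-68.966,24.949) [heading=152, draw]
  ]
  -- iteration 2/3 --
  BK 7: (-68.966,24.949) -> (-62.786,21.663) [heading=152, draw]
  FD 10: (-62.786,21.663) -> (-71.615,26.358) [heading=152, draw]
  FD 4: (-71.615,26.358) -> (-75.147,28.236) [heading=152, draw]
  REPEAT 4 [
    -- iteration 1/4 --
    RT 7: heading 152 -> 145
    FD 5: (-75.147,28.236) -> (-79.243,31.104) [heading=145, draw]
    FD 13: (-79.243,31.104) -> (-89.892,38.56) [heading=145, draw]
    -- iteration 2/4 --
    RT 7: heading 145 -> 138
    FD 5: (-89.892,38.56) -> (-93.608,41.906) [heading=138, draw]
    FD 13: (-93.608,41.906) -> (-103.268,50.604) [heading=138, draw]
    -- iteration 3/4 --
    RT 7: heading 138 -> 131
    FD 5: (-103.268,50.604) -> (-106.549,54.378) [heading=131, draw]
    FD 13: (-106.549,54.378) -> (-115.078,64.189) [heading=131, draw]
    -- iteration 4/4 --
    RT 7: heading 131 -> 124
    FD 5: (-115.078,64.189) -> (-117.873,68.334) [heading=124, draw]
    FD 13: (-117.873,68.334) -> (-125.143,79.112) [heading=124, draw]
  ]
  -- iteration 3/3 --
  BK 7: (-125.143,79.112) -> (-121.229,73.309) [heading=124, draw]
  FD 10: (-121.229,73.309) -> (-126.821,81.599) [heading=124, draw]
  FD 4: (-126.821,81.599) -> (-129.057,84.915) [heading=124, draw]
  REPEAT 4 [
    -- iteration 1/4 --
    RT 7: heading 124 -> 117
    FD 5: (-129.057,84.915) -> (-131.327,89.37) [heading=117, draw]
    FD 13: (-131.327,89.37) -> (-137.229,100.953) [heading=117, draw]
    -- iteration 2/4 --
    RT 7: heading 117 -> 110
    FD 5: (-137.229,100.953) -> (-138.939,105.652) [heading=110, draw]
    FD 13: (-138.939,105.652) -> (-143.386,117.868) [heading=110, draw]
    -- iteration 3/4 --
    RT 7: heading 110 -> 103
    FD 5: (-143.386,117.868) -> (-144.51,122.74) [heading=103, draw]
    FD 13: (-144.51,122.74) -> (-147.435,135.406) [heading=103, draw]
    -- iteration 4/4 --
    RT 7: heading 103 -> 96
    FD 5: (-147.435,135.406) -> (-147.957,140.379) [heading=96, draw]
    FD 13: (-147.957,140.379) -> (-149.316,153.308) [heading=96, draw]
  ]
]
FD 13: (-149.316,153.308) -> (-150.675,166.237) [heading=96, draw]
FD 20: (-150.675,166.237) -> (-152.766,186.127) [heading=96, draw]
FD 9: (-152.766,186.127) -> (-153.706,195.078) [heading=96, draw]
PD: pen down
Final: pos=(-153.706,195.078), heading=96, 37 segment(s) drawn

Answer: -153.706 195.078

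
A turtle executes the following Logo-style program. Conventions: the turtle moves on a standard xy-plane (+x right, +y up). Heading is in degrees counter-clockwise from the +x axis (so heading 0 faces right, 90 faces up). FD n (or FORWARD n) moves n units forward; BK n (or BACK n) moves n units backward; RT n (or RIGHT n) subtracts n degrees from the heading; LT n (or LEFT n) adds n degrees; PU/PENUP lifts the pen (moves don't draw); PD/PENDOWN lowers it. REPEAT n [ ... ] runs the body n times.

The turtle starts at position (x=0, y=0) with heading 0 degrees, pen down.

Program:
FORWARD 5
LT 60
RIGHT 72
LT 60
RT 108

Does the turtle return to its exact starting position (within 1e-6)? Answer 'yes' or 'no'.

Executing turtle program step by step:
Start: pos=(0,0), heading=0, pen down
FD 5: (0,0) -> (5,0) [heading=0, draw]
LT 60: heading 0 -> 60
RT 72: heading 60 -> 348
LT 60: heading 348 -> 48
RT 108: heading 48 -> 300
Final: pos=(5,0), heading=300, 1 segment(s) drawn

Start position: (0, 0)
Final position: (5, 0)
Distance = 5; >= 1e-6 -> NOT closed

Answer: no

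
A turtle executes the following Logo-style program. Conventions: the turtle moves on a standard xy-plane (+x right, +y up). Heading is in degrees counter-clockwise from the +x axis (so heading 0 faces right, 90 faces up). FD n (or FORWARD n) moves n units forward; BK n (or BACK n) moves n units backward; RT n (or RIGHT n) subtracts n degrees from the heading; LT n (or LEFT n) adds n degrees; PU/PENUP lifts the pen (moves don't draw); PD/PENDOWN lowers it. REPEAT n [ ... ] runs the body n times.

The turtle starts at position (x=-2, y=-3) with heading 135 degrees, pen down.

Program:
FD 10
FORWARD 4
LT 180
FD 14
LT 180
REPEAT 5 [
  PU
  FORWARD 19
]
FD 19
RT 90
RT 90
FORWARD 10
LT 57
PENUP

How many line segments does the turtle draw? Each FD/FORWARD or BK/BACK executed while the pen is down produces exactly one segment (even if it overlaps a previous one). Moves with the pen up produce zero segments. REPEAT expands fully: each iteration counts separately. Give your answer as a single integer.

Executing turtle program step by step:
Start: pos=(-2,-3), heading=135, pen down
FD 10: (-2,-3) -> (-9.071,4.071) [heading=135, draw]
FD 4: (-9.071,4.071) -> (-11.899,6.899) [heading=135, draw]
LT 180: heading 135 -> 315
FD 14: (-11.899,6.899) -> (-2,-3) [heading=315, draw]
LT 180: heading 315 -> 135
REPEAT 5 [
  -- iteration 1/5 --
  PU: pen up
  FD 19: (-2,-3) -> (-15.435,10.435) [heading=135, move]
  -- iteration 2/5 --
  PU: pen up
  FD 19: (-15.435,10.435) -> (-28.87,23.87) [heading=135, move]
  -- iteration 3/5 --
  PU: pen up
  FD 19: (-28.87,23.87) -> (-42.305,37.305) [heading=135, move]
  -- iteration 4/5 --
  PU: pen up
  FD 19: (-42.305,37.305) -> (-55.74,50.74) [heading=135, move]
  -- iteration 5/5 --
  PU: pen up
  FD 19: (-55.74,50.74) -> (-69.175,64.175) [heading=135, move]
]
FD 19: (-69.175,64.175) -> (-82.61,77.61) [heading=135, move]
RT 90: heading 135 -> 45
RT 90: heading 45 -> 315
FD 10: (-82.61,77.61) -> (-75.539,70.539) [heading=315, move]
LT 57: heading 315 -> 12
PU: pen up
Final: pos=(-75.539,70.539), heading=12, 3 segment(s) drawn
Segments drawn: 3

Answer: 3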